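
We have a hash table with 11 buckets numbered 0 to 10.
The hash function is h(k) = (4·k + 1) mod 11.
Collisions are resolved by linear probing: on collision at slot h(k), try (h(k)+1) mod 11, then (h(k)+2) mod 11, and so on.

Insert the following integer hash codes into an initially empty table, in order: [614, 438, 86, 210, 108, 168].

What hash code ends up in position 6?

Insert 614: h=4, slot 4 empty => index 4.
Insert 438: h=4, slot 4 occupied => index 5.
Insert 86: h=4, slots 4,5 occupied => index 6.
Insert 210: h=5, slots 5,6 occupied => index 7.
Insert 108: h=4, slots 4,5,6,7 occupied => index 8.
Insert 168: h=2, slot 2 empty => index 2.
Table: [—, —, 168, —, 614, 438, 86, 210, 108, —, —]

86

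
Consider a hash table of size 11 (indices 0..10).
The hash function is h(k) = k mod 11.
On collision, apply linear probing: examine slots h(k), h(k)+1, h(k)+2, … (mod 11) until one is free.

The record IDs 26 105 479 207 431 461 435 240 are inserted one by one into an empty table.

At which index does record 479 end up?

26: h=4 → slot 4
105: h=6 → slot 6
479: h=6, probe 6,7 → slot 7
207: h=9 → slot 9
431: h=2 → slot 2
461: h=10 → slot 10
435: h=6, probe 6,7,8 → slot 8
240: h=9, probe 9,10,0 → slot 0
Table: [240, —, 431, —, 26, —, 105, 479, 435, 207, 461]

7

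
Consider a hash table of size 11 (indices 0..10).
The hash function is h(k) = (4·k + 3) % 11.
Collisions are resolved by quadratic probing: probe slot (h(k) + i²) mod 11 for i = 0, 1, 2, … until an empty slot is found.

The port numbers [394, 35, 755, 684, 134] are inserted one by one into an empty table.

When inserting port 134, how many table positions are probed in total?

3

394: h=6 => slot 6
35: h=0 => slot 0
755: h=9 => slot 9
684: h=0, probe 0,1 => slot 1
134: h=0, probe 0,1,4 => slot 4
Table: [35, 684, —, —, 134, —, 394, —, —, 755, —]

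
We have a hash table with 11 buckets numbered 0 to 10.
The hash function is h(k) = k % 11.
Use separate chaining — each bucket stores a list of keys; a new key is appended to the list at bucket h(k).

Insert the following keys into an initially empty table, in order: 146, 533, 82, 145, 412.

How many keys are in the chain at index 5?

3

Insert 146: h=3, bucket 3 empty → new chain.
Insert 533: h=5, bucket 5 empty → new chain.
Insert 82: h=5, bucket 5 nonempty → append to chain.
Insert 145: h=2, bucket 2 empty → new chain.
Insert 412: h=5, bucket 5 nonempty → append to chain.
Final buckets:
0: ∅
1: ∅
2: 145
3: 146
4: ∅
5: 533 -> 82 -> 412
6: ∅
7: ∅
8: ∅
9: ∅
10: ∅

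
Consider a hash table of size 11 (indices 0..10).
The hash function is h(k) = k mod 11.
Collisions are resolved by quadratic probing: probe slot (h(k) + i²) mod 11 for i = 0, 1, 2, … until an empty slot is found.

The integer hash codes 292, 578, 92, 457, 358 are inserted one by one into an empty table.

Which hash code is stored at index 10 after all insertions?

457

Insert 292: h=6, slot 6 empty -> index 6.
Insert 578: h=6, slot 6 occupied -> index 7.
Insert 92: h=4, slot 4 empty -> index 4.
Insert 457: h=6, slots 6,7 occupied -> index 10.
Insert 358: h=6, slots 6,7,10,4 occupied -> index 0.
Table: [358, ∅, ∅, ∅, 92, ∅, 292, 578, ∅, ∅, 457]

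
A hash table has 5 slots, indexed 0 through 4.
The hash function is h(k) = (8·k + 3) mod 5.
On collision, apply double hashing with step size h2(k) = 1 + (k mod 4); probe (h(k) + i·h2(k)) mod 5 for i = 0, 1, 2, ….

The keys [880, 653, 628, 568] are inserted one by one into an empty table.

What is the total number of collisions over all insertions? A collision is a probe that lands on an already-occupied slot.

5

880: h=3 => slot 3
653: h=2 => slot 2
628: h=2, h2=1, probe 2,3,4 => slot 4
568: h=2, h2=1, probe 2,3,4,0 => slot 0
Table: [568, ∅, 653, 880, 628]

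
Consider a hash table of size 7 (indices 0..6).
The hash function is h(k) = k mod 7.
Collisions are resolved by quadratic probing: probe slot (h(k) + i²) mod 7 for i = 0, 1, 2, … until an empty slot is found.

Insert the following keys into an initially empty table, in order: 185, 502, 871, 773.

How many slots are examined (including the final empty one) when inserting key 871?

2

185 hashes to 3; slot 3 is free => place at 3.
502 hashes to 5; slot 5 is free => place at 5.
871 hashes to 3; 3 taken => place at 4.
773 hashes to 3; 3,4 taken => place at 0.
Table: [773, _, _, 185, 871, 502, _]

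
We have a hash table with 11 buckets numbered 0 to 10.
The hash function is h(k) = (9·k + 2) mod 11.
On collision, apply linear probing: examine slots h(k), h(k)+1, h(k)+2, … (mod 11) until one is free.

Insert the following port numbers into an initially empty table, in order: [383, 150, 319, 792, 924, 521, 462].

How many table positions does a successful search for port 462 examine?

6

Insert 383: h=6, slot 6 empty => index 6.
Insert 150: h=10, slot 10 empty => index 10.
Insert 319: h=2, slot 2 empty => index 2.
Insert 792: h=2, slot 2 occupied => index 3.
Insert 924: h=2, slots 2,3 occupied => index 4.
Insert 521: h=5, slot 5 empty => index 5.
Insert 462: h=2, slots 2,3,4,5,6 occupied => index 7.
Table: [∅, ∅, 319, 792, 924, 521, 383, 462, ∅, ∅, 150]
Lookup 462: h=2, probe 2,3,4,5,6,7 → found at 7.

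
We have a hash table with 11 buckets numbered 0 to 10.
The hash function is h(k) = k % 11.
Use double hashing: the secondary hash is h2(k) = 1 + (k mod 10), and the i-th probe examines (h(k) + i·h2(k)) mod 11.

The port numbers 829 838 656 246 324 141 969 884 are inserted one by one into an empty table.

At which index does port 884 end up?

829 hashes to 4; slot 4 is free -> place at 4.
838 hashes to 2; slot 2 is free -> place at 2.
656 hashes to 7; slot 7 is free -> place at 7.
246 hashes to 4, h2=7; 4 taken -> place at 0.
324 hashes to 5; slot 5 is free -> place at 5.
141 hashes to 9; slot 9 is free -> place at 9.
969 hashes to 1; slot 1 is free -> place at 1.
884 hashes to 4, h2=5; 4,9 taken -> place at 3.
Table: [246, 969, 838, 884, 829, 324, ∅, 656, ∅, 141, ∅]

3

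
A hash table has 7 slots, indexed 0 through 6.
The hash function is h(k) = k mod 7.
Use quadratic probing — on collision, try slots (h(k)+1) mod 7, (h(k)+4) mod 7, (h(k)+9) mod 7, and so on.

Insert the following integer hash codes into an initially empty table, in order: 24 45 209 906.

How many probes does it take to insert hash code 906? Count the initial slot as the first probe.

3

24: h=3 => slot 3
45: h=3, probe 3,4 => slot 4
209: h=6 => slot 6
906: h=3, probe 3,4,0 => slot 0
Table: [906, -, -, 24, 45, -, 209]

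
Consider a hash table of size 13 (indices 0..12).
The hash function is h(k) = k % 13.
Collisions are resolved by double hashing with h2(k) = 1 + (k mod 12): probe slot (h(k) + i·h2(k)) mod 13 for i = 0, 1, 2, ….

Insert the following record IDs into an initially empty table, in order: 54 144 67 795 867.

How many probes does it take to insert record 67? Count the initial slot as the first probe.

2

Insert 54: h=2, slot 2 empty => index 2.
Insert 144: h=1, slot 1 empty => index 1.
Insert 67: h=2, h2=8, slot 2 occupied => index 10.
Insert 795: h=2, h2=4, slot 2 occupied => index 6.
Insert 867: h=9, slot 9 empty => index 9.
Table: [-, 144, 54, -, -, -, 795, -, -, 867, 67, -, -]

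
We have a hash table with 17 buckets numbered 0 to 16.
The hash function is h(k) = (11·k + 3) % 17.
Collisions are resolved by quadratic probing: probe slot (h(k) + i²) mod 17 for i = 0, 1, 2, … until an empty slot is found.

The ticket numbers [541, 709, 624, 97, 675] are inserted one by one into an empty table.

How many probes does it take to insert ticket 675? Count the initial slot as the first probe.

541: h=4 → slot 4
709: h=16 → slot 16
624: h=16, probe 16,0 → slot 0
97: h=16, probe 16,0,3 → slot 3
675: h=16, probe 16,0,3,8 → slot 8
Table: [624, ., ., 97, 541, ., ., ., 675, ., ., ., ., ., ., ., 709]

4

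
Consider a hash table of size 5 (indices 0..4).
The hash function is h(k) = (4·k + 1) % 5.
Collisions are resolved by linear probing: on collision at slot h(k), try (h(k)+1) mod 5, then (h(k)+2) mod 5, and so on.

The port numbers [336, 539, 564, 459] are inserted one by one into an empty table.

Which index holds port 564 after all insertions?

336 hashes to 0; slot 0 is free -> place at 0.
539 hashes to 2; slot 2 is free -> place at 2.
564 hashes to 2; 2 taken -> place at 3.
459 hashes to 2; 2,3 taken -> place at 4.
Table: [336, -, 539, 564, 459]

3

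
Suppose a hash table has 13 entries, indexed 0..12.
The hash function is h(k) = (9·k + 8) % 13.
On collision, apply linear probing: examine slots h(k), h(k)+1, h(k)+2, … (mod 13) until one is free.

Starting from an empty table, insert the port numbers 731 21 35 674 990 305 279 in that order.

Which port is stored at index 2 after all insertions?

21

731: h=9 => slot 9
21: h=2 => slot 2
35: h=11 => slot 11
674: h=3 => slot 3
990: h=0 => slot 0
305: h=10 => slot 10
279: h=10, probe 10,11,12 => slot 12
Table: [990, ., 21, 674, ., ., ., ., ., 731, 305, 35, 279]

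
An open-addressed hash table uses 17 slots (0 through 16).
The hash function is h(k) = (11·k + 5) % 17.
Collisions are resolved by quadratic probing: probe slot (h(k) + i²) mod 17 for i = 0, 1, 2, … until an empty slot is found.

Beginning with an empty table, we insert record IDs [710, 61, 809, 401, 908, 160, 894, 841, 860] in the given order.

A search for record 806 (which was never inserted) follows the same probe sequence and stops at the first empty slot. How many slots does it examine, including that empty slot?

4

710 hashes to 12; slot 12 is free => place at 12.
61 hashes to 13; slot 13 is free => place at 13.
809 hashes to 13; 13 taken => place at 14.
401 hashes to 13; 13,14 taken => place at 0.
908 hashes to 14; 14 taken => place at 15.
160 hashes to 14; 14,15 taken => place at 1.
894 hashes to 13; 13,14,0 taken => place at 5.
841 hashes to 8; slot 8 is free => place at 8.
860 hashes to 13; 13,14,0,5,12 taken => place at 4.
Table: [401, 160, —, —, 860, 894, —, —, 841, —, —, —, 710, 61, 809, 908, —]
Lookup 806: h=14, probe 14,15,1,6 → slot 6 empty, not found.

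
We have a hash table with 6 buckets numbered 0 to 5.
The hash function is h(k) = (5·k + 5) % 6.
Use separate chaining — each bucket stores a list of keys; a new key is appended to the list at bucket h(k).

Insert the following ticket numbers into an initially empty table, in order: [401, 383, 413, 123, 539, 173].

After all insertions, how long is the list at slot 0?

401 → bucket 0
383 → bucket 0 (collision)
413 → bucket 0 (collision)
123 → bucket 2
539 → bucket 0 (collision)
173 → bucket 0 (collision)
Final buckets:
0: 401 -> 383 -> 413 -> 539 -> 173
1: .
2: 123
3: .
4: .
5: .

5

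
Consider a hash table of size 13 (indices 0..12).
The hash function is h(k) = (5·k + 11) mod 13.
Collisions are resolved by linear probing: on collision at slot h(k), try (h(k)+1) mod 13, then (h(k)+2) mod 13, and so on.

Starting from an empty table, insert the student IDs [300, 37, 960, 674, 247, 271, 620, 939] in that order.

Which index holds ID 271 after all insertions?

300: h=3 -> slot 3
37: h=1 -> slot 1
960: h=1, probe 1,2 -> slot 2
674: h=1, probe 1,2,3,4 -> slot 4
247: h=11 -> slot 11
271: h=1, probe 1,2,3,4,5 -> slot 5
620: h=4, probe 4,5,6 -> slot 6
939: h=0 -> slot 0
Table: [939, 37, 960, 300, 674, 271, 620, -, -, -, -, 247, -]

5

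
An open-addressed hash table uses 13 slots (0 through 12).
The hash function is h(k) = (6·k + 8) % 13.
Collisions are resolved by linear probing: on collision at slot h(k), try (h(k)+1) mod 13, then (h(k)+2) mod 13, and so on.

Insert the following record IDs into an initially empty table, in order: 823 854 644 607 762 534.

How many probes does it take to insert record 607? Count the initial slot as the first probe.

Insert 823: h=6, slot 6 empty -> index 6.
Insert 854: h=10, slot 10 empty -> index 10.
Insert 644: h=11, slot 11 empty -> index 11.
Insert 607: h=10, slots 10,11 occupied -> index 12.
Insert 762: h=4, slot 4 empty -> index 4.
Insert 534: h=1, slot 1 empty -> index 1.
Table: [_, 534, _, _, 762, _, 823, _, _, _, 854, 644, 607]

3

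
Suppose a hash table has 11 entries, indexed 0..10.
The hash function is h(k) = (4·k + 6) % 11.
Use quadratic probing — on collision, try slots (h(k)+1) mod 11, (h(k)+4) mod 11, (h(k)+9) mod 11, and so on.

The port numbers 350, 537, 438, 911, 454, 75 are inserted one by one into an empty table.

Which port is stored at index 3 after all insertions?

75

350 hashes to 9; slot 9 is free -> place at 9.
537 hashes to 9; 9 taken -> place at 10.
438 hashes to 9; 9,10 taken -> place at 2.
911 hashes to 9; 9,10,2 taken -> place at 7.
454 hashes to 7; 7 taken -> place at 8.
75 hashes to 9; 9,10,2,7 taken -> place at 3.
Table: [_, _, 438, 75, _, _, _, 911, 454, 350, 537]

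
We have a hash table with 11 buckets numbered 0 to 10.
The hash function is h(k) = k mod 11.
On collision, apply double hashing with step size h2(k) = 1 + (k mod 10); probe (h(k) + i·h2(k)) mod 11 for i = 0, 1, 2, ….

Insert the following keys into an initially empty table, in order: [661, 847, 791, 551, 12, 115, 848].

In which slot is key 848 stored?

8

661 hashes to 1; slot 1 is free → place at 1.
847 hashes to 0; slot 0 is free → place at 0.
791 hashes to 10; slot 10 is free → place at 10.
551 hashes to 1, h2=2; 1 taken → place at 3.
12 hashes to 1, h2=3; 1 taken → place at 4.
115 hashes to 5; slot 5 is free → place at 5.
848 hashes to 1, h2=9; 1,10 taken → place at 8.
Table: [847, 661, —, 551, 12, 115, —, —, 848, —, 791]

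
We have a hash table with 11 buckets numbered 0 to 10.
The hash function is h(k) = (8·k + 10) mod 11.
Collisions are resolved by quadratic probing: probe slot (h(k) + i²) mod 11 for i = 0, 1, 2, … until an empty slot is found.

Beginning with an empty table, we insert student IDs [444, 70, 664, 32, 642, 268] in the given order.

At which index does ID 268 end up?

444 hashes to 9; slot 9 is free -> place at 9.
70 hashes to 9; 9 taken -> place at 10.
664 hashes to 9; 9,10 taken -> place at 2.
32 hashes to 2; 2 taken -> place at 3.
642 hashes to 9; 9,10,2 taken -> place at 7.
268 hashes to 9; 9,10,2,7,3 taken -> place at 1.
Table: [_, 268, 664, 32, _, _, _, 642, _, 444, 70]

1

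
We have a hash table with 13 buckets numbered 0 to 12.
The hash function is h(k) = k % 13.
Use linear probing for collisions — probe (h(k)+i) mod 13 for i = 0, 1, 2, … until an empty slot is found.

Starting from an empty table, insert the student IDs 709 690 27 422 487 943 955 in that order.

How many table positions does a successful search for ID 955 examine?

5

709: h=7 -> slot 7
690: h=1 -> slot 1
27: h=1, probe 1,2 -> slot 2
422: h=6 -> slot 6
487: h=6, probe 6,7,8 -> slot 8
943: h=7, probe 7,8,9 -> slot 9
955: h=6, probe 6,7,8,9,10 -> slot 10
Table: [-, 690, 27, -, -, -, 422, 709, 487, 943, 955, -, -]
Lookup 955: h=6, probe 6,7,8,9,10 → found at 10.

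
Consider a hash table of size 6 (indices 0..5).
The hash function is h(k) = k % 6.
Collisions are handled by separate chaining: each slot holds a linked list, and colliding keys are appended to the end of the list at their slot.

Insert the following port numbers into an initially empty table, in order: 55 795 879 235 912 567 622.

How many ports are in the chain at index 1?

Insert 55: h=1, bucket 1 empty → new chain.
Insert 795: h=3, bucket 3 empty → new chain.
Insert 879: h=3, bucket 3 nonempty → append to chain.
Insert 235: h=1, bucket 1 nonempty → append to chain.
Insert 912: h=0, bucket 0 empty → new chain.
Insert 567: h=3, bucket 3 nonempty → append to chain.
Insert 622: h=4, bucket 4 empty → new chain.
Final buckets:
0: 912
1: 55 -> 235
2: ∅
3: 795 -> 879 -> 567
4: 622
5: ∅

2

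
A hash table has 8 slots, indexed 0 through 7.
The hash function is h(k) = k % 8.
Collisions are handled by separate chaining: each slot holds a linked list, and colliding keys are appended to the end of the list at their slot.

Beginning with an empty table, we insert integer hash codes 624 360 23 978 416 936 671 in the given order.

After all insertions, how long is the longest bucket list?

624 -> bucket 0
360 -> bucket 0 (collision)
23 -> bucket 7
978 -> bucket 2
416 -> bucket 0 (collision)
936 -> bucket 0 (collision)
671 -> bucket 7 (collision)
Final buckets:
0: 624 -> 360 -> 416 -> 936
1: _
2: 978
3: _
4: _
5: _
6: _
7: 23 -> 671

4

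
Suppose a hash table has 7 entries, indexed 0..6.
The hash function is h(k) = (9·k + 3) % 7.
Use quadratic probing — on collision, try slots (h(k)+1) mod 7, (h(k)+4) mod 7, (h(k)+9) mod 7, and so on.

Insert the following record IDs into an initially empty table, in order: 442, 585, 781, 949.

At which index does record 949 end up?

442: h=5 → slot 5
585: h=4 → slot 4
781: h=4, probe 4,5,1 → slot 1
949: h=4, probe 4,5,1,6 → slot 6
Table: [., 781, ., ., 585, 442, 949]

6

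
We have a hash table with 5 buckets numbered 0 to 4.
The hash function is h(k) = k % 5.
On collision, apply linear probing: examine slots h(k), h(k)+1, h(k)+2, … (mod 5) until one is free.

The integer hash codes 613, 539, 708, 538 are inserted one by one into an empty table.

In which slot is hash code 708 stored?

0

Insert 613: h=3, slot 3 empty → index 3.
Insert 539: h=4, slot 4 empty → index 4.
Insert 708: h=3, slots 3,4 occupied → index 0.
Insert 538: h=3, slots 3,4,0 occupied → index 1.
Table: [708, 538, -, 613, 539]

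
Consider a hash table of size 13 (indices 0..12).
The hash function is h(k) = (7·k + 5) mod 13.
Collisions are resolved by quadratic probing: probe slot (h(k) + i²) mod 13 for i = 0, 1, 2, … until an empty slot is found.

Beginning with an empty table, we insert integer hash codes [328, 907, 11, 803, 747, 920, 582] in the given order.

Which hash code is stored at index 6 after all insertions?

582

328: h=0 → slot 0
907: h=10 → slot 10
11: h=4 → slot 4
803: h=10, probe 10,11 → slot 11
747: h=8 → slot 8
920: h=10, probe 10,11,1 → slot 1
582: h=10, probe 10,11,1,6 → slot 6
Table: [328, 920, -, -, 11, -, 582, -, 747, -, 907, 803, -]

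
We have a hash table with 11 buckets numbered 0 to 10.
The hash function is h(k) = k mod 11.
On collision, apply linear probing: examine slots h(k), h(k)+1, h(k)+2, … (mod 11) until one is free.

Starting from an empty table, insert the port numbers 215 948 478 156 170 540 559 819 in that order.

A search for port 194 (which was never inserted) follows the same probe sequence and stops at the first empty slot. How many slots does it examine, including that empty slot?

215 hashes to 6; slot 6 is free -> place at 6.
948 hashes to 2; slot 2 is free -> place at 2.
478 hashes to 5; slot 5 is free -> place at 5.
156 hashes to 2; 2 taken -> place at 3.
170 hashes to 5; 5,6 taken -> place at 7.
540 hashes to 1; slot 1 is free -> place at 1.
559 hashes to 9; slot 9 is free -> place at 9.
819 hashes to 5; 5,6,7 taken -> place at 8.
Table: [., 540, 948, 156, ., 478, 215, 170, 819, 559, .]
Lookup 194: h=7, probe 7,8,9,10 → slot 10 empty, not found.

4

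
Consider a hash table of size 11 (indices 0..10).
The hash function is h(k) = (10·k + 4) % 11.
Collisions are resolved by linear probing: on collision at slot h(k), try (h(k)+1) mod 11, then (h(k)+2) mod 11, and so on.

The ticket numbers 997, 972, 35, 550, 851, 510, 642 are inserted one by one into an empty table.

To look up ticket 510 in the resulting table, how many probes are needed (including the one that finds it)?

Insert 997: h=8, slot 8 empty → index 8.
Insert 972: h=0, slot 0 empty → index 0.
Insert 35: h=2, slot 2 empty → index 2.
Insert 550: h=4, slot 4 empty → index 4.
Insert 851: h=0, slot 0 occupied → index 1.
Insert 510: h=0, slots 0,1,2 occupied → index 3.
Insert 642: h=0, slots 0,1,2,3,4 occupied → index 5.
Table: [972, 851, 35, 510, 550, 642, -, -, 997, -, -]
Lookup 510: h=0, probe 0,1,2,3 → found at 3.

4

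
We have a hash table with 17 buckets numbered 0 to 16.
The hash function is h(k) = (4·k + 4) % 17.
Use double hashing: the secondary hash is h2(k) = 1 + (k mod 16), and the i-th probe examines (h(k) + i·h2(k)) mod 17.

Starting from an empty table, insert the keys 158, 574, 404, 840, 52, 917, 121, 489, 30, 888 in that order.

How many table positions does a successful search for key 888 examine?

3

158: h=7 → slot 7
574: h=5 → slot 5
404: h=5, h2=5, probe 5,10 → slot 10
840: h=15 → slot 15
52: h=8 → slot 8
917: h=0 → slot 0
121: h=12 → slot 12
489: h=5, h2=10, probe 5,15,8,1 → slot 1
30: h=5, h2=15, probe 5,3 → slot 3
888: h=3, h2=9, probe 3,12,4 → slot 4
Table: [917, 489, ., 30, 888, 574, ., 158, 52, ., 404, ., 121, ., ., 840, .]
Lookup 888: h=3, h2=9, probe 3,12,4 → found at 4.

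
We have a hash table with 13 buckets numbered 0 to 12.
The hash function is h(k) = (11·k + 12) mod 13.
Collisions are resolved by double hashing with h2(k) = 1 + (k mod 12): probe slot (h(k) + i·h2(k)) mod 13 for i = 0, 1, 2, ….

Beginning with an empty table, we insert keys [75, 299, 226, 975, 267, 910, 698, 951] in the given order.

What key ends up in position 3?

Insert 75: h=5, slot 5 empty → index 5.
Insert 299: h=12, slot 12 empty → index 12.
Insert 226: h=2, slot 2 empty → index 2.
Insert 975: h=12, h2=4, slot 12 occupied → index 3.
Insert 267: h=11, slot 11 empty → index 11.
Insert 910: h=12, h2=11, slot 12 occupied → index 10.
Insert 698: h=7, slot 7 empty → index 7.
Insert 951: h=8, slot 8 empty → index 8.
Table: [—, —, 226, 975, —, 75, —, 698, 951, —, 910, 267, 299]

975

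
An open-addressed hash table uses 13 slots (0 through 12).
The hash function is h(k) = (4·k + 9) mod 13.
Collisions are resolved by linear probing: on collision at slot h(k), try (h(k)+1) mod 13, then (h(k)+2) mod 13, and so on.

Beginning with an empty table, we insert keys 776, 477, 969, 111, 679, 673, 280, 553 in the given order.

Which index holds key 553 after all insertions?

1

Insert 776: h=6, slot 6 empty → index 6.
Insert 477: h=6, slot 6 occupied → index 7.
Insert 969: h=11, slot 11 empty → index 11.
Insert 111: h=11, slot 11 occupied → index 12.
Insert 679: h=8, slot 8 empty → index 8.
Insert 673: h=10, slot 10 empty → index 10.
Insert 280: h=11, slots 11,12 occupied → index 0.
Insert 553: h=11, slots 11,12,0 occupied → index 1.
Table: [280, 553, -, -, -, -, 776, 477, 679, -, 673, 969, 111]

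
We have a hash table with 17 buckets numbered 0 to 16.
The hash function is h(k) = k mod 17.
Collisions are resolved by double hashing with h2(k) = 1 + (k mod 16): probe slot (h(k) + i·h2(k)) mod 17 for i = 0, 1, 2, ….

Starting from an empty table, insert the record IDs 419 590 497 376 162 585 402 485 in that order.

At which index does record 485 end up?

15

419: h=11 → slot 11
590: h=12 → slot 12
497: h=4 → slot 4
376: h=2 → slot 2
162: h=9 → slot 9
585: h=7 → slot 7
402: h=11, h2=3, probe 11,14 → slot 14
485: h=9, h2=6, probe 9,15 → slot 15
Table: [-, -, 376, -, 497, -, -, 585, -, 162, -, 419, 590, -, 402, 485, -]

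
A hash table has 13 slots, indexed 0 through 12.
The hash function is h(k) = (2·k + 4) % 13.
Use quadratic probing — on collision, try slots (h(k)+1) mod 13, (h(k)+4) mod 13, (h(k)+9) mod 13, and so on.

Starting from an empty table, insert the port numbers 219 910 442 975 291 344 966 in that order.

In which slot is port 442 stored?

5

219 hashes to 0; slot 0 is free → place at 0.
910 hashes to 4; slot 4 is free → place at 4.
442 hashes to 4; 4 taken → place at 5.
975 hashes to 4; 4,5 taken → place at 8.
291 hashes to 1; slot 1 is free → place at 1.
344 hashes to 3; slot 3 is free → place at 3.
966 hashes to 12; slot 12 is free → place at 12.
Table: [219, 291, —, 344, 910, 442, —, —, 975, —, —, —, 966]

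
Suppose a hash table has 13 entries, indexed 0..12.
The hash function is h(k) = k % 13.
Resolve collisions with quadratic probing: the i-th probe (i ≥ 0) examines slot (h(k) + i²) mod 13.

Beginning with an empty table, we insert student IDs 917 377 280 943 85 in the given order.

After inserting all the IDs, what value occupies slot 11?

917: h=7 => slot 7
377: h=0 => slot 0
280: h=7, probe 7,8 => slot 8
943: h=7, probe 7,8,11 => slot 11
85: h=7, probe 7,8,11,3 => slot 3
Table: [377, -, -, 85, -, -, -, 917, 280, -, -, 943, -]

943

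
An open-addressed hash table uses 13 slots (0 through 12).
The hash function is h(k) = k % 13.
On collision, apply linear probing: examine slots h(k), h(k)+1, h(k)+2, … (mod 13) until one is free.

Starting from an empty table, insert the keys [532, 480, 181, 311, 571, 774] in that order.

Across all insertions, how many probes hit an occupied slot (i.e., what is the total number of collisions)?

10

Insert 532: h=12, slot 12 empty → index 12.
Insert 480: h=12, slot 12 occupied → index 0.
Insert 181: h=12, slots 12,0 occupied → index 1.
Insert 311: h=12, slots 12,0,1 occupied → index 2.
Insert 571: h=12, slots 12,0,1,2 occupied → index 3.
Insert 774: h=7, slot 7 empty → index 7.
Table: [480, 181, 311, 571, -, -, -, 774, -, -, -, -, 532]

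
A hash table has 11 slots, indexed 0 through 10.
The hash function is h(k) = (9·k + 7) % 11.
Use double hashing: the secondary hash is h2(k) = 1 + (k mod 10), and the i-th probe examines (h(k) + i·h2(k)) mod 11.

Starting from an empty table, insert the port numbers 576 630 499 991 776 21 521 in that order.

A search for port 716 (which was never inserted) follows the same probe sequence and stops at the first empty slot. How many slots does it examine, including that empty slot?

576: h=10 => slot 10
630: h=1 => slot 1
499: h=10, h2=10, probe 10,9 => slot 9
991: h=5 => slot 5
776: h=6 => slot 6
21: h=9, h2=2, probe 9,0 => slot 0
521: h=10, h2=2, probe 10,1,3 => slot 3
Table: [21, 630, _, 521, _, 991, 776, _, _, 499, 576]
Lookup 716: h=5, h2=7, probe 5,1,8 → slot 8 empty, not found.

3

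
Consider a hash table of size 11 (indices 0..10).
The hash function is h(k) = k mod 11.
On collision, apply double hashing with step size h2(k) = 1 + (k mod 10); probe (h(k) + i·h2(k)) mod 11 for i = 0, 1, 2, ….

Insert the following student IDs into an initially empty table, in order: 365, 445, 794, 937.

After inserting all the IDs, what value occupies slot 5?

445

Insert 365: h=2, slot 2 empty -> index 2.
Insert 445: h=5, slot 5 empty -> index 5.
Insert 794: h=2, h2=5, slot 2 occupied -> index 7.
Insert 937: h=2, h2=8, slot 2 occupied -> index 10.
Table: [-, -, 365, -, -, 445, -, 794, -, -, 937]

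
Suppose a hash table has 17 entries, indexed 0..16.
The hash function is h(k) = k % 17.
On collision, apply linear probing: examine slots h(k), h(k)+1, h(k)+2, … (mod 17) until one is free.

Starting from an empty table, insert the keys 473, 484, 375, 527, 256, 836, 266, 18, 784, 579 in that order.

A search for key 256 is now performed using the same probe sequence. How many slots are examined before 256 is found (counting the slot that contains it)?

Insert 473: h=14, slot 14 empty → index 14.
Insert 484: h=8, slot 8 empty → index 8.
Insert 375: h=1, slot 1 empty → index 1.
Insert 527: h=0, slot 0 empty → index 0.
Insert 256: h=1, slot 1 occupied → index 2.
Insert 836: h=3, slot 3 empty → index 3.
Insert 266: h=11, slot 11 empty → index 11.
Insert 18: h=1, slots 1,2,3 occupied → index 4.
Insert 784: h=2, slots 2,3,4 occupied → index 5.
Insert 579: h=1, slots 1,2,3,4,5 occupied → index 6.
Table: [527, 375, 256, 836, 18, 784, 579, —, 484, —, —, 266, —, —, 473, —, —]
Lookup 256: h=1, probe 1,2 → found at 2.

2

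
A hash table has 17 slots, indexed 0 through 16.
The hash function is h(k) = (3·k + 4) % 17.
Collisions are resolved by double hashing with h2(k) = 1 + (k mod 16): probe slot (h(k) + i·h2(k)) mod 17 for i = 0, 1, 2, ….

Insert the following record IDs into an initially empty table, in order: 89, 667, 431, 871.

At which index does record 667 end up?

11

89 hashes to 16; slot 16 is free → place at 16.
667 hashes to 16, h2=12; 16 taken → place at 11.
431 hashes to 5; slot 5 is free → place at 5.
871 hashes to 16, h2=8; 16 taken → place at 7.
Table: [-, -, -, -, -, 431, -, 871, -, -, -, 667, -, -, -, -, 89]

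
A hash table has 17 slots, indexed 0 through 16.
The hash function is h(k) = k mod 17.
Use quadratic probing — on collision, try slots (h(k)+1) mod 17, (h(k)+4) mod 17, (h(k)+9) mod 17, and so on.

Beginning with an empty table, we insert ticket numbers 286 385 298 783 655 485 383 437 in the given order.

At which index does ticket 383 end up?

286: h=14 → slot 14
385: h=11 → slot 11
298: h=9 → slot 9
783: h=1 → slot 1
655: h=9, probe 9,10 → slot 10
485: h=9, probe 9,10,13 → slot 13
383: h=9, probe 9,10,13,1,8 → slot 8
437: h=12 → slot 12
Table: [-, 783, -, -, -, -, -, -, 383, 298, 655, 385, 437, 485, 286, -, -]

8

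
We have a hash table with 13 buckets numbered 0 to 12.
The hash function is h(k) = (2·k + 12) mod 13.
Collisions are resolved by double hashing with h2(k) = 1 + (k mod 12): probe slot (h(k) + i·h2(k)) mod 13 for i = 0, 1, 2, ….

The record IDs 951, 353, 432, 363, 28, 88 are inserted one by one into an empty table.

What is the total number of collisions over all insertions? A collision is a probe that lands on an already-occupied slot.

2

Insert 951: h=3, slot 3 empty -> index 3.
Insert 353: h=3, h2=6, slot 3 occupied -> index 9.
Insert 432: h=5, slot 5 empty -> index 5.
Insert 363: h=10, slot 10 empty -> index 10.
Insert 28: h=3, h2=5, slot 3 occupied -> index 8.
Insert 88: h=6, slot 6 empty -> index 6.
Table: [-, -, -, 951, -, 432, 88, -, 28, 353, 363, -, -]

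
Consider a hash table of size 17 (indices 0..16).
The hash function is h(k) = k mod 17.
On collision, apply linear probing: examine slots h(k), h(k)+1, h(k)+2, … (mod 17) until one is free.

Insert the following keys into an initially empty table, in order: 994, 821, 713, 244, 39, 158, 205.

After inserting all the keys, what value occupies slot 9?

994: h=8 -> slot 8
821: h=5 -> slot 5
713: h=16 -> slot 16
244: h=6 -> slot 6
39: h=5, probe 5,6,7 -> slot 7
158: h=5, probe 5,6,7,8,9 -> slot 9
205: h=1 -> slot 1
Table: [., 205, ., ., ., 821, 244, 39, 994, 158, ., ., ., ., ., ., 713]

158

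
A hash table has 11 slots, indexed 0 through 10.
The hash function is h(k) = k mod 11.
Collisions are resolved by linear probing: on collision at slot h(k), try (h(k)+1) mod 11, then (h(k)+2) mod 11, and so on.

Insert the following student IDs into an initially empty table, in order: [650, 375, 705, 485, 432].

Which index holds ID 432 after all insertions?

650 hashes to 1; slot 1 is free => place at 1.
375 hashes to 1; 1 taken => place at 2.
705 hashes to 1; 1,2 taken => place at 3.
485 hashes to 1; 1,2,3 taken => place at 4.
432 hashes to 3; 3,4 taken => place at 5.
Table: [., 650, 375, 705, 485, 432, ., ., ., ., .]

5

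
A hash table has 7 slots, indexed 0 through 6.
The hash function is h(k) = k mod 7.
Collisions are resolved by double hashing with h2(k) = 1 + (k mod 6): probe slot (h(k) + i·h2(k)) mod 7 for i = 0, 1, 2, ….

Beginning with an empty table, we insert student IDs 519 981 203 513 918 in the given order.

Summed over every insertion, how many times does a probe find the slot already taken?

3

Insert 519: h=1, slot 1 empty => index 1.
Insert 981: h=1, h2=4, slot 1 occupied => index 5.
Insert 203: h=0, slot 0 empty => index 0.
Insert 513: h=2, slot 2 empty => index 2.
Insert 918: h=1, h2=1, slots 1,2 occupied => index 3.
Table: [203, 519, 513, 918, ∅, 981, ∅]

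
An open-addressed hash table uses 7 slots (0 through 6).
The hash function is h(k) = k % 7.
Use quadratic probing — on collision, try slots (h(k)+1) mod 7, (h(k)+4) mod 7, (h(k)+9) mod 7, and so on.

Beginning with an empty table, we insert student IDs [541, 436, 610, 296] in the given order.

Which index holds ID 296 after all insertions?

6

541: h=2 -> slot 2
436: h=2, probe 2,3 -> slot 3
610: h=1 -> slot 1
296: h=2, probe 2,3,6 -> slot 6
Table: [—, 610, 541, 436, —, —, 296]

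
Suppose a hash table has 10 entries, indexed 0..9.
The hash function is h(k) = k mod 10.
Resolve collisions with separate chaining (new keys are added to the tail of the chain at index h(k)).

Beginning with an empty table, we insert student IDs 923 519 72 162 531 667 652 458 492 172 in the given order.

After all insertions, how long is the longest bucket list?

5

923 → bucket 3
519 → bucket 9
72 → bucket 2
162 → bucket 2 (collision)
531 → bucket 1
667 → bucket 7
652 → bucket 2 (collision)
458 → bucket 8
492 → bucket 2 (collision)
172 → bucket 2 (collision)
Final buckets:
0: -
1: 531
2: 72 -> 162 -> 652 -> 492 -> 172
3: 923
4: -
5: -
6: -
7: 667
8: 458
9: 519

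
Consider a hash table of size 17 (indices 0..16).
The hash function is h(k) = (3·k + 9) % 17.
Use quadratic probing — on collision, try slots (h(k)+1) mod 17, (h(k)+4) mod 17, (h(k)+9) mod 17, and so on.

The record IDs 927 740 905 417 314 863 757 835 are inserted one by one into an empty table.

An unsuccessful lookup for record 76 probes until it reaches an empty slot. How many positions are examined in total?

2

927: h=2 → slot 2
740: h=2, probe 2,3 → slot 3
905: h=4 → slot 4
417: h=2, probe 2,3,6 → slot 6
314: h=16 → slot 16
863: h=14 → slot 14
757: h=2, probe 2,3,6,11 → slot 11
835: h=15 → slot 15
Table: [—, —, 927, 740, 905, —, 417, —, —, —, —, 757, —, —, 863, 835, 314]
Lookup 76: h=16, probe 16,0 → slot 0 empty, not found.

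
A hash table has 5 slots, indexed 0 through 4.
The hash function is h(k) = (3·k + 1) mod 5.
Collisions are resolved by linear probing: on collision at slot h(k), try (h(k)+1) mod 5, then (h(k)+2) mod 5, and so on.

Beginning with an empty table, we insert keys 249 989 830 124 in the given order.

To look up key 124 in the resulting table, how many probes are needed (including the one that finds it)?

249: h=3 → slot 3
989: h=3, probe 3,4 → slot 4
830: h=1 → slot 1
124: h=3, probe 3,4,0 → slot 0
Table: [124, 830, ∅, 249, 989]
Lookup 124: h=3, probe 3,4,0 → found at 0.

3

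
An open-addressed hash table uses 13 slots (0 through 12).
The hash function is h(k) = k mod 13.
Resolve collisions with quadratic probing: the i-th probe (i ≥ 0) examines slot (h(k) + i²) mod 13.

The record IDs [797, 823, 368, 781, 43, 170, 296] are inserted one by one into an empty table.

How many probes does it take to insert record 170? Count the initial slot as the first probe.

2

797: h=4 -> slot 4
823: h=4, probe 4,5 -> slot 5
368: h=4, probe 4,5,8 -> slot 8
781: h=1 -> slot 1
43: h=4, probe 4,5,8,0 -> slot 0
170: h=1, probe 1,2 -> slot 2
296: h=10 -> slot 10
Table: [43, 781, 170, _, 797, 823, _, _, 368, _, 296, _, _]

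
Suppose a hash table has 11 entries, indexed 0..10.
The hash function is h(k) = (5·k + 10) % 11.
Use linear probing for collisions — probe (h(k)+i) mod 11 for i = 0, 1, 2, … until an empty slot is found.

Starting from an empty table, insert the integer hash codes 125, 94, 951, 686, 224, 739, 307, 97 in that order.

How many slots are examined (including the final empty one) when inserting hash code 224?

125 hashes to 8; slot 8 is free -> place at 8.
94 hashes to 7; slot 7 is free -> place at 7.
951 hashes to 2; slot 2 is free -> place at 2.
686 hashes to 8; 8 taken -> place at 9.
224 hashes to 8; 8,9 taken -> place at 10.
739 hashes to 9; 9,10 taken -> place at 0.
307 hashes to 5; slot 5 is free -> place at 5.
97 hashes to 0; 0 taken -> place at 1.
Table: [739, 97, 951, —, —, 307, —, 94, 125, 686, 224]

3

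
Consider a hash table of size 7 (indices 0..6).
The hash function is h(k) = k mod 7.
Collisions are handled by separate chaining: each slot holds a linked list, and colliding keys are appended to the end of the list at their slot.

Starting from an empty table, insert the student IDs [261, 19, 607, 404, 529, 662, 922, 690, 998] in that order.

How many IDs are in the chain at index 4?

4

261 -> bucket 2
19 -> bucket 5
607 -> bucket 5 (collision)
404 -> bucket 5 (collision)
529 -> bucket 4
662 -> bucket 4 (collision)
922 -> bucket 5 (collision)
690 -> bucket 4 (collision)
998 -> bucket 4 (collision)
Final buckets:
0: —
1: —
2: 261
3: —
4: 529 -> 662 -> 690 -> 998
5: 19 -> 607 -> 404 -> 922
6: —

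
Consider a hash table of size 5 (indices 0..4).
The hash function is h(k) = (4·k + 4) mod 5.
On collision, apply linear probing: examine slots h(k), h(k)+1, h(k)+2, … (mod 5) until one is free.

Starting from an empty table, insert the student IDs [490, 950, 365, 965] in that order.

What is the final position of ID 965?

Insert 490: h=4, slot 4 empty -> index 4.
Insert 950: h=4, slot 4 occupied -> index 0.
Insert 365: h=4, slots 4,0 occupied -> index 1.
Insert 965: h=4, slots 4,0,1 occupied -> index 2.
Table: [950, 365, 965, -, 490]

2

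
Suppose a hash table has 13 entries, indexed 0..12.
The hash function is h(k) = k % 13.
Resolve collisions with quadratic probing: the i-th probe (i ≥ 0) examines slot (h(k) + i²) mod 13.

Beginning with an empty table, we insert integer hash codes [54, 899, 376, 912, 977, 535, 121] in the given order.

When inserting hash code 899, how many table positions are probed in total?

54 hashes to 2; slot 2 is free -> place at 2.
899 hashes to 2; 2 taken -> place at 3.
376 hashes to 12; slot 12 is free -> place at 12.
912 hashes to 2; 2,3 taken -> place at 6.
977 hashes to 2; 2,3,6 taken -> place at 11.
535 hashes to 2; 2,3,6,11 taken -> place at 5.
121 hashes to 4; slot 4 is free -> place at 4.
Table: [∅, ∅, 54, 899, 121, 535, 912, ∅, ∅, ∅, ∅, 977, 376]

2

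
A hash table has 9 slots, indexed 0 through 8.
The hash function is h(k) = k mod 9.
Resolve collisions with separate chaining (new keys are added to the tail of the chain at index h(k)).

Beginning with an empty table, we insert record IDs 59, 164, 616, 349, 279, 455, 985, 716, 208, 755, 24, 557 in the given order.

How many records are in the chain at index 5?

3

Insert 59: h=5, bucket 5 empty -> new chain.
Insert 164: h=2, bucket 2 empty -> new chain.
Insert 616: h=4, bucket 4 empty -> new chain.
Insert 349: h=7, bucket 7 empty -> new chain.
Insert 279: h=0, bucket 0 empty -> new chain.
Insert 455: h=5, bucket 5 nonempty -> append to chain.
Insert 985: h=4, bucket 4 nonempty -> append to chain.
Insert 716: h=5, bucket 5 nonempty -> append to chain.
Insert 208: h=1, bucket 1 empty -> new chain.
Insert 755: h=8, bucket 8 empty -> new chain.
Insert 24: h=6, bucket 6 empty -> new chain.
Insert 557: h=8, bucket 8 nonempty -> append to chain.
Final buckets:
0: 279
1: 208
2: 164
3: —
4: 616 -> 985
5: 59 -> 455 -> 716
6: 24
7: 349
8: 755 -> 557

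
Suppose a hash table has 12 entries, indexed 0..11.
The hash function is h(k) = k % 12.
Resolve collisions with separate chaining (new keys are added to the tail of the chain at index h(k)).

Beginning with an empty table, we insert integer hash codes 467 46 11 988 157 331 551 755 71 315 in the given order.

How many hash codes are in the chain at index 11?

5

467 → bucket 11
46 → bucket 10
11 → bucket 11 (collision)
988 → bucket 4
157 → bucket 1
331 → bucket 7
551 → bucket 11 (collision)
755 → bucket 11 (collision)
71 → bucket 11 (collision)
315 → bucket 3
Final buckets:
0: -
1: 157
2: -
3: 315
4: 988
5: -
6: -
7: 331
8: -
9: -
10: 46
11: 467 -> 11 -> 551 -> 755 -> 71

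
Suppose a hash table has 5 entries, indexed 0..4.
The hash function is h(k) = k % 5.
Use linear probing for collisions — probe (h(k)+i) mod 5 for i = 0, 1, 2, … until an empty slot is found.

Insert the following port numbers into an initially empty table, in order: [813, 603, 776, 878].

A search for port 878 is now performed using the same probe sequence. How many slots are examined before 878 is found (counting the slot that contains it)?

813 hashes to 3; slot 3 is free -> place at 3.
603 hashes to 3; 3 taken -> place at 4.
776 hashes to 1; slot 1 is free -> place at 1.
878 hashes to 3; 3,4 taken -> place at 0.
Table: [878, 776, _, 813, 603]
Lookup 878: h=3, probe 3,4,0 → found at 0.

3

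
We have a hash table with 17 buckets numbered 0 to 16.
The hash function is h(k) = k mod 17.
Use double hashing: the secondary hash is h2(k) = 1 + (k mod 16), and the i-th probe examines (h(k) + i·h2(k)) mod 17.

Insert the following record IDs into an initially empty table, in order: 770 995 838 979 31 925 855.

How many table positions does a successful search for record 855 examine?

770: h=5 -> slot 5
995: h=9 -> slot 9
838: h=5, h2=7, probe 5,12 -> slot 12
979: h=10 -> slot 10
31: h=14 -> slot 14
925: h=7 -> slot 7
855: h=5, h2=8, probe 5,13 -> slot 13
Table: [-, -, -, -, -, 770, -, 925, -, 995, 979, -, 838, 855, 31, -, -]
Lookup 855: h=5, h2=8, probe 5,13 → found at 13.

2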